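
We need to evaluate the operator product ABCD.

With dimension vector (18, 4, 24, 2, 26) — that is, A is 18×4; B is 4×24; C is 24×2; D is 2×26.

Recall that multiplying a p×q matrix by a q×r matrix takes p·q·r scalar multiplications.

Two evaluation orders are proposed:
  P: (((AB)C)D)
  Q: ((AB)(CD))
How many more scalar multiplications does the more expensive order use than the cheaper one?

Order P = (((AB)C)D): (AB): 18×4 by 4×24 → 18×24, cost 18·4·24 = 1728; ((AB)C): 18×24 by 24×2 → 18×2, cost 18·24·2 = 864; cumulative 2592; (((AB)C)D): 18×2 by 2×26 → 18×26, cost 18·2·26 = 936; cumulative 3528. Total 3528.
Order Q = ((AB)(CD)): (AB): 18×4 by 4×24 → 18×24, cost 18·4·24 = 1728; (CD): 24×2 by 2×26 → 24×26, cost 24·2·26 = 1248; ((AB)(CD)): 18×24 by 24×26 → 18×26, cost 18·24·26 = 11232; cumulative 14208. Total 14208.
Difference: |3528 − 14208| = 10680.

10680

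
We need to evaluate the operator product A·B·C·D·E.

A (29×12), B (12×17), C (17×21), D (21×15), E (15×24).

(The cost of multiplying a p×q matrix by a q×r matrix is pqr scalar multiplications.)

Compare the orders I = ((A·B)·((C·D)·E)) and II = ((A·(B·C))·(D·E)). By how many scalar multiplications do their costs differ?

Order I = ((A·B)·((C·D)·E)): (A·B): 29×12 by 12×17 → 29×17, cost 29·12·17 = 5916; (C·D): 17×21 by 21×15 → 17×15, cost 17·21·15 = 5355; ((C·D)·E): 17×15 by 15×24 → 17×24, cost 17·15·24 = 6120; cumulative 11475; ((A·B)·((C·D)·E)): 29×17 by 17×24 → 29×24, cost 29·17·24 = 11832; cumulative 29223. Total 29223.
Order II = ((A·(B·C))·(D·E)): (B·C): 12×17 by 17×21 → 12×21, cost 12·17·21 = 4284; (A·(B·C)): 29×12 by 12×21 → 29×21, cost 29·12·21 = 7308; cumulative 11592; (D·E): 21×15 by 15×24 → 21×24, cost 21·15·24 = 7560; ((A·(B·C))·(D·E)): 29×21 by 21×24 → 29×24, cost 29·21·24 = 14616; cumulative 33768. Total 33768.
Difference: |29223 − 33768| = 4545.

4545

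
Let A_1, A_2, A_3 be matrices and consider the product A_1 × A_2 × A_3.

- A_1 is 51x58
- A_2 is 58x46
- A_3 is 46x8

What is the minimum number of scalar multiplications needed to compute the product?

45008

Order (A_1 × (A_2 × A_3)): (A_2 × A_3): 58×46 by 46×8 → 58×8, cost 58·46·8 = 21344; (A_1 × (A_2 × A_3)): 51×58 by 58×8 → 51×8, cost 51·58·8 = 23664; cumulative 45008. Total 45008.
Order ((A_1 × A_2) × A_3): (A_1 × A_2): 51×58 by 58×46 → 51×46, cost 51·58·46 = 136068; ((A_1 × A_2) × A_3): 51×46 by 46×8 → 51×8, cost 51·46·8 = 18768; cumulative 154836. Total 154836.
Minimum: 45008.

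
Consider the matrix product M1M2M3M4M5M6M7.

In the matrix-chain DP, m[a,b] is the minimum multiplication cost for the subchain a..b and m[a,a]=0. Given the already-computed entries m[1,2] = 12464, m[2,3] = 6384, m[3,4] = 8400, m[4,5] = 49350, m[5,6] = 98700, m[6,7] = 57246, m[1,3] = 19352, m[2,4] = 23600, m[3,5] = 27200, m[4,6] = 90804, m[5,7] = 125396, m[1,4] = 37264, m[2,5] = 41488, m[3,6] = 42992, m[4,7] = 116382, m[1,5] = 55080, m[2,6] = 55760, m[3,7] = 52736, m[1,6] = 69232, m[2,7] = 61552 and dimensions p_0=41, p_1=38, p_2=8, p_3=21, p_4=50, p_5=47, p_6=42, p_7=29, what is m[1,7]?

74712

m[1,7] = min over k∈[1,6] of m[1,k]+m[k+1,7]+p_{0}·p_k·p_{7}.
k=1: 0 + 61552 + 41·38·29 = 106734; k=2: 12464 + 52736 + 41·8·29 = 74712; k=3: 19352 + 116382 + 41·21·29 = 160703; k=4: 37264 + 125396 + 41·50·29 = 222110; k=5: 55080 + 57246 + 41·47·29 = 168209; k=6: 69232 + 0 + 41·42·29 = 119170.
Minimum: 74712 at k=2.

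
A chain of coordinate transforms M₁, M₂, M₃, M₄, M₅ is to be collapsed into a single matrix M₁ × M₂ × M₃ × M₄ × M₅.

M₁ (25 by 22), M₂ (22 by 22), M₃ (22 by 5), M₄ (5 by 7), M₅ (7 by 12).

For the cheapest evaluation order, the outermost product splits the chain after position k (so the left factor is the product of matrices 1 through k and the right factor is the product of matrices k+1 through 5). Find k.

Adjacent pairs: M₁M₂ = 25·22·22 = 12100; M₂M₃ = 22·22·5 = 2420; M₃M₄ = 22·5·7 = 770; M₄M₅ = 5·7·12 = 420.
Length 3: M₁..M₃: k=1: 0+2420+25·22·5=5170; k=2: 12100+0+25·22·5=14850 → min 5170 | M₂..M₄: k=2: 0+770+22·22·7=4158; k=3: 2420+0+22·5·7=3190 → min 3190 | M₃..M₅: k=3: 0+420+22·5·12=1740; k=4: 770+0+22·7·12=2618 → min 1740.
Length 4: M₁..M₄: k=1: 0+3190+25·22·7=7040; k=2: 12100+770+25·22·7=16720; k=3: 5170+0+25·5·7=6045 → min 6045 | M₂..M₅: k=2: 0+1740+22·22·12=7548; k=3: 2420+420+22·5·12=4160; k=4: 3190+0+22·7·12=5038 → min 4160.
Top-level splits: k=1: (M₁..M₁)·(M₂..M₅) → 0+4160+25·22·12 = 10760; k=2: (M₁..M₂)·(M₃..M₅) → 12100+1740+25·22·12 = 20440; k=3: (M₁..M₃)·(M₄..M₅) → 5170+420+25·5·12 = 7090; k=4: (M₁..M₄)·(M₅..M₅) → 6045+0+25·7·12 = 8145.
Best split is after M₃, i.e. k = 3.

3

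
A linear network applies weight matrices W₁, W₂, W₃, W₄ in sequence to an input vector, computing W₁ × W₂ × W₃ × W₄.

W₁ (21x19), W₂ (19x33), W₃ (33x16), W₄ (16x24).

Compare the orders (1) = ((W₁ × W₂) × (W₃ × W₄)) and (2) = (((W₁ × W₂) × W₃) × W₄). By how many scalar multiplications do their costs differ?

10152

Order (1) = ((W₁ × W₂) × (W₃ × W₄)): (W₁ × W₂): 21×19 by 19×33 → 21×33, cost 21·19·33 = 13167; (W₃ × W₄): 33×16 by 16×24 → 33×24, cost 33·16·24 = 12672; ((W₁ × W₂) × (W₃ × W₄)): 21×33 by 33×24 → 21×24, cost 21·33·24 = 16632; cumulative 42471. Total 42471.
Order (2) = (((W₁ × W₂) × W₃) × W₄): (W₁ × W₂): 21×19 by 19×33 → 21×33, cost 21·19·33 = 13167; ((W₁ × W₂) × W₃): 21×33 by 33×16 → 21×16, cost 21·33·16 = 11088; cumulative 24255; (((W₁ × W₂) × W₃) × W₄): 21×16 by 16×24 → 21×24, cost 21·16·24 = 8064; cumulative 32319. Total 32319.
Difference: |42471 − 32319| = 10152.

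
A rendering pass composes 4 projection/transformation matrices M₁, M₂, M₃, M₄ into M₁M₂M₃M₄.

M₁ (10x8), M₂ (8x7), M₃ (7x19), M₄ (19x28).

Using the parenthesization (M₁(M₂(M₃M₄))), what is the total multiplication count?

7532

(M₃M₄): 7×19 by 19×28 → 7×28, cost 7·19·28 = 3724
(M₂(M₃M₄)): 8×7 by 7×28 → 8×28, cost 8·7·28 = 1568; cumulative 5292
(M₁(M₂(M₃M₄))): 10×8 by 8×28 → 10×28, cost 10·8·28 = 2240; cumulative 7532
Total: 7532 scalar multiplications.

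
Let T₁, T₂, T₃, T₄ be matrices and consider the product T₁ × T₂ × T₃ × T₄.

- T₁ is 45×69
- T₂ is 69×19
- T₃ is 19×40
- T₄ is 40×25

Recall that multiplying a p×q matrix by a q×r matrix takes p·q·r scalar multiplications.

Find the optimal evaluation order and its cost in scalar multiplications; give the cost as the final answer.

Adjacent pairs: T₁T₂ = 45·69·19 = 58995; T₂T₃ = 69·19·40 = 52440; T₃T₄ = 19·40·25 = 19000.
Length 3: T₁..T₃: k=1: 0+52440+45·69·40=176640; k=2: 58995+0+45·19·40=93195 → min 93195 | T₂..T₄: k=2: 0+19000+69·19·25=51775; k=3: 52440+0+69·40·25=121440 → min 51775.
Length 4: T₁..T₄: k=1: 0+51775+45·69·25=129400; k=2: 58995+19000+45·19·25=99370; k=3: 93195+0+45·40·25=138195 → min 99370.
Optimal parenthesization: ((T₁ × T₂) × (T₃ × T₄)) with cost 99370.

99370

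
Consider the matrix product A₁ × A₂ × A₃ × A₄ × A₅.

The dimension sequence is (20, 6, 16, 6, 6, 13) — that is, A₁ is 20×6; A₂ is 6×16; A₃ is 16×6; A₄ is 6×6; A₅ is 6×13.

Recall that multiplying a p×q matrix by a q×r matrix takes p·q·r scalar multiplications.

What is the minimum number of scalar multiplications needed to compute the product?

Adjacent pairs: A₁A₂ = 20·6·16 = 1920; A₂A₃ = 6·16·6 = 576; A₃A₄ = 16·6·6 = 576; A₄A₅ = 6·6·13 = 468.
Length 3: A₁..A₃: k=1: 0+576+20·6·6=1296; k=2: 1920+0+20·16·6=3840 → min 1296 | A₂..A₄: k=2: 0+576+6·16·6=1152; k=3: 576+0+6·6·6=792 → min 792 | A₃..A₅: k=3: 0+468+16·6·13=1716; k=4: 576+0+16·6·13=1824 → min 1716.
Length 4: A₁..A₄: k=1: 0+792+20·6·6=1512; k=2: 1920+576+20·16·6=4416; k=3: 1296+0+20·6·6=2016 → min 1512 | A₂..A₅: k=2: 0+1716+6·16·13=2964; k=3: 576+468+6·6·13=1512; k=4: 792+0+6·6·13=1260 → min 1260.
Length 5: A₁..A₅: k=1: 0+1260+20·6·13=2820; k=2: 1920+1716+20·16·13=7796; k=3: 1296+468+20·6·13=3324; k=4: 1512+0+20·6·13=3072 → min 2820.
Optimal order: (A₁ × (((A₂ × A₃) × A₄) × A₅)) with cost 2820.

2820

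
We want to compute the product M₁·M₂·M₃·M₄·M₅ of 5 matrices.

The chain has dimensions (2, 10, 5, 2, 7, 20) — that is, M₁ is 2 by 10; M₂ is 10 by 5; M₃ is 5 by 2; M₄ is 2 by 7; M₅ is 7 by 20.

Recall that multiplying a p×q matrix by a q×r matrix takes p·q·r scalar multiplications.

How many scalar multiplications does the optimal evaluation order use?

428

Adjacent pairs: M₁M₂ = 2·10·5 = 100; M₂M₃ = 10·5·2 = 100; M₃M₄ = 5·2·7 = 70; M₄M₅ = 2·7·20 = 280.
Length 3: M₁..M₃: k=1: 0+100+2·10·2=140; k=2: 100+0+2·5·2=120 → min 120 | M₂..M₄: k=2: 0+70+10·5·7=420; k=3: 100+0+10·2·7=240 → min 240 | M₃..M₅: k=3: 0+280+5·2·20=480; k=4: 70+0+5·7·20=770 → min 480.
Length 4: M₁..M₄: k=1: 0+240+2·10·7=380; k=2: 100+70+2·5·7=240; k=3: 120+0+2·2·7=148 → min 148 | M₂..M₅: k=2: 0+480+10·5·20=1480; k=3: 100+280+10·2·20=780; k=4: 240+0+10·7·20=1640 → min 780.
Length 5: M₁..M₅: k=1: 0+780+2·10·20=1180; k=2: 100+480+2·5·20=780; k=3: 120+280+2·2·20=480; k=4: 148+0+2·7·20=428 → min 428.
Optimal order: ((((M₁·M₂)·M₃)·M₄)·M₅) with cost 428.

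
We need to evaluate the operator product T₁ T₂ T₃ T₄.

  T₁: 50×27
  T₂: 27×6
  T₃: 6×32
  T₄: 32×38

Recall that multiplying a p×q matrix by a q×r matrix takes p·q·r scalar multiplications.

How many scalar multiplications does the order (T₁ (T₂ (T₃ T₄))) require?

(T₃ T₄): 6×32 by 32×38 → 6×38, cost 6·32·38 = 7296
(T₂ (T₃ T₄)): 27×6 by 6×38 → 27×38, cost 27·6·38 = 6156; cumulative 13452
(T₁ (T₂ (T₃ T₄))): 50×27 by 27×38 → 50×38, cost 50·27·38 = 51300; cumulative 64752
Total: 64752 scalar multiplications.

64752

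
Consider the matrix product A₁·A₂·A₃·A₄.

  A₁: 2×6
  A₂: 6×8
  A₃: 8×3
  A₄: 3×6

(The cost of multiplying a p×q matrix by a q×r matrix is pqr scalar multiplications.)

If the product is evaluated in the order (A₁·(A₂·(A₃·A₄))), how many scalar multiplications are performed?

(A₃·A₄): 8×3 by 3×6 → 8×6, cost 8·3·6 = 144
(A₂·(A₃·A₄)): 6×8 by 8×6 → 6×6, cost 6·8·6 = 288; cumulative 432
(A₁·(A₂·(A₃·A₄))): 2×6 by 6×6 → 2×6, cost 2·6·6 = 72; cumulative 504
Total: 504 scalar multiplications.

504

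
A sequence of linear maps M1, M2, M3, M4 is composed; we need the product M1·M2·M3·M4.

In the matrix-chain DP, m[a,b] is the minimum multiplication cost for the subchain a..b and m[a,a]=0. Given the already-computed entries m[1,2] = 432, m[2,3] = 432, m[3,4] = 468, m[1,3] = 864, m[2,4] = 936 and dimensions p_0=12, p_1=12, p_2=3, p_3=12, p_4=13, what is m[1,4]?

m[1,4] = min over k∈[1,3] of m[1,k]+m[k+1,4]+p_{0}·p_k·p_{4}.
k=1: 0 + 936 + 12·12·13 = 2808; k=2: 432 + 468 + 12·3·13 = 1368; k=3: 864 + 0 + 12·12·13 = 2736.
Minimum: 1368 at k=2.

1368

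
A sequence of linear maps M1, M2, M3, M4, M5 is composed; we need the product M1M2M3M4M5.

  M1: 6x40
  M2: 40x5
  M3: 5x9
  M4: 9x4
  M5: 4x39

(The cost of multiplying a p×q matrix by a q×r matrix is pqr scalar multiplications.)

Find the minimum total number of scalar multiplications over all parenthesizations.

Adjacent pairs: M1M2 = 6·40·5 = 1200; M2M3 = 40·5·9 = 1800; M3M4 = 5·9·4 = 180; M4M5 = 9·4·39 = 1404.
Length 3: M1..M3: k=1: 0+1800+6·40·9=3960; k=2: 1200+0+6·5·9=1470 → min 1470 | M2..M4: k=2: 0+180+40·5·4=980; k=3: 1800+0+40·9·4=3240 → min 980 | M3..M5: k=3: 0+1404+5·9·39=3159; k=4: 180+0+5·4·39=960 → min 960.
Length 4: M1..M4: k=1: 0+980+6·40·4=1940; k=2: 1200+180+6·5·4=1500; k=3: 1470+0+6·9·4=1686 → min 1500 | M2..M5: k=2: 0+960+40·5·39=8760; k=3: 1800+1404+40·9·39=17244; k=4: 980+0+40·4·39=7220 → min 7220.
Length 5: M1..M5: k=1: 0+7220+6·40·39=16580; k=2: 1200+960+6·5·39=3330; k=3: 1470+1404+6·9·39=4980; k=4: 1500+0+6·4·39=2436 → min 2436.
Optimal order: (((M1M2)(M3M4))M5) with cost 2436.

2436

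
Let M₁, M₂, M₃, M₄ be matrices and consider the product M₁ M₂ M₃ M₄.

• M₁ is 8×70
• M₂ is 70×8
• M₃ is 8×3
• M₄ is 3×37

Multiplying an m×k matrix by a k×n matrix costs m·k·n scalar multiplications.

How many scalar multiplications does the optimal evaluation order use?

Adjacent pairs: M₁M₂ = 8·70·8 = 4480; M₂M₃ = 70·8·3 = 1680; M₃M₄ = 8·3·37 = 888.
Length 3: M₁..M₃: k=1: 0+1680+8·70·3=3360; k=2: 4480+0+8·8·3=4672 → min 3360 | M₂..M₄: k=2: 0+888+70·8·37=21608; k=3: 1680+0+70·3·37=9450 → min 9450.
Length 4: M₁..M₄: k=1: 0+9450+8·70·37=30170; k=2: 4480+888+8·8·37=7736; k=3: 3360+0+8·3·37=4248 → min 4248.
Optimal order: ((M₁ (M₂ M₃)) M₄) with cost 4248.

4248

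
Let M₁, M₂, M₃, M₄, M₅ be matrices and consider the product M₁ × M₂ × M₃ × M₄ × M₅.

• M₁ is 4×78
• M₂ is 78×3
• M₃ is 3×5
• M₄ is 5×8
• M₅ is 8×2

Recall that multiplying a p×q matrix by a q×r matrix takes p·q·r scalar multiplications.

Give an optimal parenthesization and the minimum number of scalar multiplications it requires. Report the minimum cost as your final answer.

Adjacent pairs: M₁M₂ = 4·78·3 = 936; M₂M₃ = 78·3·5 = 1170; M₃M₄ = 3·5·8 = 120; M₄M₅ = 5·8·2 = 80.
Length 3: M₁..M₃: k=1: 0+1170+4·78·5=2730; k=2: 936+0+4·3·5=996 → min 996 | M₂..M₄: k=2: 0+120+78·3·8=1992; k=3: 1170+0+78·5·8=4290 → min 1992 | M₃..M₅: k=3: 0+80+3·5·2=110; k=4: 120+0+3·8·2=168 → min 110.
Length 4: M₁..M₄: k=1: 0+1992+4·78·8=4488; k=2: 936+120+4·3·8=1152; k=3: 996+0+4·5·8=1156 → min 1152 | M₂..M₅: k=2: 0+110+78·3·2=578; k=3: 1170+80+78·5·2=2030; k=4: 1992+0+78·8·2=3240 → min 578.
Length 5: M₁..M₅: k=1: 0+578+4·78·2=1202; k=2: 936+110+4·3·2=1070; k=3: 996+80+4·5·2=1116; k=4: 1152+0+4·8·2=1216 → min 1070.
Optimal parenthesization: ((M₁ × M₂) × (M₃ × (M₄ × M₅))) with cost 1070.

1070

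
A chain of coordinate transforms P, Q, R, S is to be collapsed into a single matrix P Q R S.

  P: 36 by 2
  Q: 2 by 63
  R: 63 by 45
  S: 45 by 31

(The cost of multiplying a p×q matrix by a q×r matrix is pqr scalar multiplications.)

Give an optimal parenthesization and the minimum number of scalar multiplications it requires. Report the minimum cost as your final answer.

10692

Adjacent pairs: PQ = 36·2·63 = 4536; QR = 2·63·45 = 5670; RS = 63·45·31 = 87885.
Length 3: P..R: k=1: 0+5670+36·2·45=8910; k=2: 4536+0+36·63·45=106596 → min 8910 | Q..S: k=2: 0+87885+2·63·31=91791; k=3: 5670+0+2·45·31=8460 → min 8460.
Length 4: P..S: k=1: 0+8460+36·2·31=10692; k=2: 4536+87885+36·63·31=162729; k=3: 8910+0+36·45·31=59130 → min 10692.
Optimal parenthesization: (P ((Q R) S)) with cost 10692.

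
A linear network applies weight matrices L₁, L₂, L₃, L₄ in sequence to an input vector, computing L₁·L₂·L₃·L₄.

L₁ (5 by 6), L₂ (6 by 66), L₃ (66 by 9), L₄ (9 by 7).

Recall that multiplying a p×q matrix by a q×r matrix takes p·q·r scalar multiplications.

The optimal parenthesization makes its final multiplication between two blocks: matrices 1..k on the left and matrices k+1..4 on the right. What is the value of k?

3

Adjacent pairs: L₁L₂ = 5·6·66 = 1980; L₂L₃ = 6·66·9 = 3564; L₃L₄ = 66·9·7 = 4158.
Length 3: L₁..L₃: k=1: 0+3564+5·6·9=3834; k=2: 1980+0+5·66·9=4950 → min 3834 | L₂..L₄: k=2: 0+4158+6·66·7=6930; k=3: 3564+0+6·9·7=3942 → min 3942.
Top-level splits: k=1: (L₁..L₁)·(L₂..L₄) → 0+3942+5·6·7 = 4152; k=2: (L₁..L₂)·(L₃..L₄) → 1980+4158+5·66·7 = 8448; k=3: (L₁..L₃)·(L₄..L₄) → 3834+0+5·9·7 = 4149.
Best split is after L₃, i.e. k = 3.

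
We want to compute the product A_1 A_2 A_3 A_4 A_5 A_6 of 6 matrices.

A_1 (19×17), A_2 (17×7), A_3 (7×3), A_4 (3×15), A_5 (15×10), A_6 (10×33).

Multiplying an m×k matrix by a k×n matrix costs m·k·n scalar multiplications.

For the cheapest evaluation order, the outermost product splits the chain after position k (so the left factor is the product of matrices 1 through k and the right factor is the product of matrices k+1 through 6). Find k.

3

Adjacent pairs: A_1A_2 = 19·17·7 = 2261; A_2A_3 = 17·7·3 = 357; A_3A_4 = 7·3·15 = 315; A_4A_5 = 3·15·10 = 450; A_5A_6 = 15·10·33 = 4950.
Length 3: A_1..A_3: k=1: 0+357+19·17·3=1326; k=2: 2261+0+19·7·3=2660 → min 1326 | A_2..A_4: k=2: 0+315+17·7·15=2100; k=3: 357+0+17·3·15=1122 → min 1122 | A_3..A_5: k=3: 0+450+7·3·10=660; k=4: 315+0+7·15·10=1365 → min 660 | A_4..A_6: k=4: 0+4950+3·15·33=6435; k=5: 450+0+3·10·33=1440 → min 1440.
Length 4: A_1..A_4: k=1: 0+1122+19·17·15=5967; k=2: 2261+315+19·7·15=4571; k=3: 1326+0+19·3·15=2181 → min 2181 | A_2..A_5: k=2: 0+660+17·7·10=1850; k=3: 357+450+17·3·10=1317; k=4: 1122+0+17·15·10=3672 → min 1317 | A_3..A_6: k=3: 0+1440+7·3·33=2133; k=4: 315+4950+7·15·33=8730; k=5: 660+0+7·10·33=2970 → min 2133.
Length 5: A_1..A_5: k=1: 0+1317+19·17·10=4547; k=2: 2261+660+19·7·10=4251; k=3: 1326+450+19·3·10=2346; k=4: 2181+0+19·15·10=5031 → min 2346 | A_2..A_6: k=2: 0+2133+17·7·33=6060; k=3: 357+1440+17·3·33=3480; k=4: 1122+4950+17·15·33=14487; k=5: 1317+0+17·10·33=6927 → min 3480.
Top-level splits: k=1: (A_1..A_1)·(A_2..A_6) → 0+3480+19·17·33 = 14139; k=2: (A_1..A_2)·(A_3..A_6) → 2261+2133+19·7·33 = 8783; k=3: (A_1..A_3)·(A_4..A_6) → 1326+1440+19·3·33 = 4647; k=4: (A_1..A_4)·(A_5..A_6) → 2181+4950+19·15·33 = 16536; k=5: (A_1..A_5)·(A_6..A_6) → 2346+0+19·10·33 = 8616.
Best split is after A_3, i.e. k = 3.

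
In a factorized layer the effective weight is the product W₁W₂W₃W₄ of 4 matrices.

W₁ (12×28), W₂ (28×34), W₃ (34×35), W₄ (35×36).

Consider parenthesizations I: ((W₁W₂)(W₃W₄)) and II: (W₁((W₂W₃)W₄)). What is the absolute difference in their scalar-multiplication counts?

Order I = ((W₁W₂)(W₃W₄)): (W₁W₂): 12×28 by 28×34 → 12×34, cost 12·28·34 = 11424; (W₃W₄): 34×35 by 35×36 → 34×36, cost 34·35·36 = 42840; ((W₁W₂)(W₃W₄)): 12×34 by 34×36 → 12×36, cost 12·34·36 = 14688; cumulative 68952. Total 68952.
Order II = (W₁((W₂W₃)W₄)): (W₂W₃): 28×34 by 34×35 → 28×35, cost 28·34·35 = 33320; ((W₂W₃)W₄): 28×35 by 35×36 → 28×36, cost 28·35·36 = 35280; cumulative 68600; (W₁((W₂W₃)W₄)): 12×28 by 28×36 → 12×36, cost 12·28·36 = 12096; cumulative 80696. Total 80696.
Difference: |68952 − 80696| = 11744.

11744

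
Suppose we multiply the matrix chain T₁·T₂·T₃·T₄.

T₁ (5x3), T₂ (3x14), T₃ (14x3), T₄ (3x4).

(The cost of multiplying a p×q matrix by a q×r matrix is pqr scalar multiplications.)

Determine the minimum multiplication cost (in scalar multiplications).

Adjacent pairs: T₁T₂ = 5·3·14 = 210; T₂T₃ = 3·14·3 = 126; T₃T₄ = 14·3·4 = 168.
Length 3: T₁..T₃: k=1: 0+126+5·3·3=171; k=2: 210+0+5·14·3=420 → min 171 | T₂..T₄: k=2: 0+168+3·14·4=336; k=3: 126+0+3·3·4=162 → min 162.
Length 4: T₁..T₄: k=1: 0+162+5·3·4=222; k=2: 210+168+5·14·4=658; k=3: 171+0+5·3·4=231 → min 222.
Optimal order: (T₁·((T₂·T₃)·T₄)) with cost 222.

222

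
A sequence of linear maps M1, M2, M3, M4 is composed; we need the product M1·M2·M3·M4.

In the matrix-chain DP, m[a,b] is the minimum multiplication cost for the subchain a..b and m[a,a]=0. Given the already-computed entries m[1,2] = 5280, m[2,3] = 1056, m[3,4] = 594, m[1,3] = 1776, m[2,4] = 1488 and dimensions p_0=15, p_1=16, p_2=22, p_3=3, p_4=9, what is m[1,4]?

2181

m[1,4] = min over k∈[1,3] of m[1,k]+m[k+1,4]+p_{0}·p_k·p_{4}.
k=1: 0 + 1488 + 15·16·9 = 3648; k=2: 5280 + 594 + 15·22·9 = 8844; k=3: 1776 + 0 + 15·3·9 = 2181.
Minimum: 2181 at k=3.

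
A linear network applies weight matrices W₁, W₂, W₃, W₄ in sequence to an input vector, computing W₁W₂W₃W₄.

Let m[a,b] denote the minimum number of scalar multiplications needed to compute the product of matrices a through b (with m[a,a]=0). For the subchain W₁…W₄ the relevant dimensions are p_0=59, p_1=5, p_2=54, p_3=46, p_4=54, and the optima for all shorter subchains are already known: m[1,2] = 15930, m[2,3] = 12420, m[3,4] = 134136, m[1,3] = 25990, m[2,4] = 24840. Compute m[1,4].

40770

m[1,4] = min over k∈[1,3] of m[1,k]+m[k+1,4]+p_{0}·p_k·p_{4}.
k=1: 0 + 24840 + 59·5·54 = 40770; k=2: 15930 + 134136 + 59·54·54 = 322110; k=3: 25990 + 0 + 59·46·54 = 172546.
Minimum: 40770 at k=1.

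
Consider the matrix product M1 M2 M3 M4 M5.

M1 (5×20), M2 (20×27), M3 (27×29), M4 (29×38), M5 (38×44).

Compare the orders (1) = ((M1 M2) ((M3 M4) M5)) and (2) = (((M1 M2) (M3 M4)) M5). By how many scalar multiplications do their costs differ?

Order (1) = ((M1 M2) ((M3 M4) M5)): (M1 M2): 5×20 by 20×27 → 5×27, cost 5·20·27 = 2700; (M3 M4): 27×29 by 29×38 → 27×38, cost 27·29·38 = 29754; ((M3 M4) M5): 27×38 by 38×44 → 27×44, cost 27·38·44 = 45144; cumulative 74898; ((M1 M2) ((M3 M4) M5)): 5×27 by 27×44 → 5×44, cost 5·27·44 = 5940; cumulative 83538. Total 83538.
Order (2) = (((M1 M2) (M3 M4)) M5): (M1 M2): 5×20 by 20×27 → 5×27, cost 5·20·27 = 2700; (M3 M4): 27×29 by 29×38 → 27×38, cost 27·29·38 = 29754; ((M1 M2) (M3 M4)): 5×27 by 27×38 → 5×38, cost 5·27·38 = 5130; cumulative 37584; (((M1 M2) (M3 M4)) M5): 5×38 by 38×44 → 5×44, cost 5·38·44 = 8360; cumulative 45944. Total 45944.
Difference: |83538 − 45944| = 37594.

37594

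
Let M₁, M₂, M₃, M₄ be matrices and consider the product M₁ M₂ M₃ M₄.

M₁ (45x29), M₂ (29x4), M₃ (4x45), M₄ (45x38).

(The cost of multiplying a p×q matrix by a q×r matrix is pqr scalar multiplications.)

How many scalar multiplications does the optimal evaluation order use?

Adjacent pairs: M₁M₂ = 45·29·4 = 5220; M₂M₃ = 29·4·45 = 5220; M₃M₄ = 4·45·38 = 6840.
Length 3: M₁..M₃: k=1: 0+5220+45·29·45=63945; k=2: 5220+0+45·4·45=13320 → min 13320 | M₂..M₄: k=2: 0+6840+29·4·38=11248; k=3: 5220+0+29·45·38=54810 → min 11248.
Length 4: M₁..M₄: k=1: 0+11248+45·29·38=60838; k=2: 5220+6840+45·4·38=18900; k=3: 13320+0+45·45·38=90270 → min 18900.
Optimal order: ((M₁ M₂) (M₃ M₄)) with cost 18900.

18900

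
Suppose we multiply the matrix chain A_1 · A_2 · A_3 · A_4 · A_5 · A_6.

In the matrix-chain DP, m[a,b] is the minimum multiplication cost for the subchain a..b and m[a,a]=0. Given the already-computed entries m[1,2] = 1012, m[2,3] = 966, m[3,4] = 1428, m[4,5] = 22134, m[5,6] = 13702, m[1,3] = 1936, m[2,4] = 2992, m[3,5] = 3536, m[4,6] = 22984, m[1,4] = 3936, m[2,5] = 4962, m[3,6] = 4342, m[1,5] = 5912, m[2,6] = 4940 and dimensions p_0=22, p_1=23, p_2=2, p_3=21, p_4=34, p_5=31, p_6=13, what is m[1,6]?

m[1,6] = min over k∈[1,5] of m[1,k]+m[k+1,6]+p_{0}·p_k·p_{6}.
k=1: 0 + 4940 + 22·23·13 = 11518; k=2: 1012 + 4342 + 22·2·13 = 5926; k=3: 1936 + 22984 + 22·21·13 = 30926; k=4: 3936 + 13702 + 22·34·13 = 27362; k=5: 5912 + 0 + 22·31·13 = 14778.
Minimum: 5926 at k=2.

5926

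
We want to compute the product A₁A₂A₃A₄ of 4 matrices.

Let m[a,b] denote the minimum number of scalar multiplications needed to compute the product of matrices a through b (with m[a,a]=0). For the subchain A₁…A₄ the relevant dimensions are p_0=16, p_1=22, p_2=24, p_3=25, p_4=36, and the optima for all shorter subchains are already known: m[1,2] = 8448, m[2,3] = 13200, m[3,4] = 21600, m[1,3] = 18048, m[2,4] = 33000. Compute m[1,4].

m[1,4] = min over k∈[1,3] of m[1,k]+m[k+1,4]+p_{0}·p_k·p_{4}.
k=1: 0 + 33000 + 16·22·36 = 45672; k=2: 8448 + 21600 + 16·24·36 = 43872; k=3: 18048 + 0 + 16·25·36 = 32448.
Minimum: 32448 at k=3.

32448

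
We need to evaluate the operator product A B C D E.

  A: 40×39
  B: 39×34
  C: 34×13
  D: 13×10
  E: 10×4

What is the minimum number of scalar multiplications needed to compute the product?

13832

Adjacent pairs: AB = 40·39·34 = 53040; BC = 39·34·13 = 17238; CD = 34·13·10 = 4420; DE = 13·10·4 = 520.
Length 3: A..C: k=1: 0+17238+40·39·13=37518; k=2: 53040+0+40·34·13=70720 → min 37518 | B..D: k=2: 0+4420+39·34·10=17680; k=3: 17238+0+39·13·10=22308 → min 17680 | C..E: k=3: 0+520+34·13·4=2288; k=4: 4420+0+34·10·4=5780 → min 2288.
Length 4: A..D: k=1: 0+17680+40·39·10=33280; k=2: 53040+4420+40·34·10=71060; k=3: 37518+0+40·13·10=42718 → min 33280 | B..E: k=2: 0+2288+39·34·4=7592; k=3: 17238+520+39·13·4=19786; k=4: 17680+0+39·10·4=19240 → min 7592.
Length 5: A..E: k=1: 0+7592+40·39·4=13832; k=2: 53040+2288+40·34·4=60768; k=3: 37518+520+40·13·4=40118; k=4: 33280+0+40·10·4=34880 → min 13832.
Optimal order: (A (B (C (D E)))) with cost 13832.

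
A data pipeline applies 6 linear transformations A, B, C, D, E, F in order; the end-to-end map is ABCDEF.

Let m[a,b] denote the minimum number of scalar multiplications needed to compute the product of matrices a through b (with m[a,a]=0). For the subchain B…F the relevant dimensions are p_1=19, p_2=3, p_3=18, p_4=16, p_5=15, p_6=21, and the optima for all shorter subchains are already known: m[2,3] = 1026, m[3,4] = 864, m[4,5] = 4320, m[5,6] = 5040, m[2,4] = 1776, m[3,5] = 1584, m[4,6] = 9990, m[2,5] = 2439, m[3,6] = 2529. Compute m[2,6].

3726

m[2,6] = min over k∈[2,5] of m[2,k]+m[k+1,6]+p_{1}·p_k·p_{6}.
k=2: 0 + 2529 + 19·3·21 = 3726; k=3: 1026 + 9990 + 19·18·21 = 18198; k=4: 1776 + 5040 + 19·16·21 = 13200; k=5: 2439 + 0 + 19·15·21 = 8424.
Minimum: 3726 at k=2.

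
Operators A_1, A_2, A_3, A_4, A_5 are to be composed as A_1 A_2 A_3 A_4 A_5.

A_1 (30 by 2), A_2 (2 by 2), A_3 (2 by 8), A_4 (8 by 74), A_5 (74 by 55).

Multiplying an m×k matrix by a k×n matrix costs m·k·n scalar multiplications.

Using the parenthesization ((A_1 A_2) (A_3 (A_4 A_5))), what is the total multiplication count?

(A_1 A_2): 30×2 by 2×2 → 30×2, cost 30·2·2 = 120
(A_4 A_5): 8×74 by 74×55 → 8×55, cost 8·74·55 = 32560
(A_3 (A_4 A_5)): 2×8 by 8×55 → 2×55, cost 2·8·55 = 880; cumulative 33440
((A_1 A_2) (A_3 (A_4 A_5))): 30×2 by 2×55 → 30×55, cost 30·2·55 = 3300; cumulative 36860
Total: 36860 scalar multiplications.

36860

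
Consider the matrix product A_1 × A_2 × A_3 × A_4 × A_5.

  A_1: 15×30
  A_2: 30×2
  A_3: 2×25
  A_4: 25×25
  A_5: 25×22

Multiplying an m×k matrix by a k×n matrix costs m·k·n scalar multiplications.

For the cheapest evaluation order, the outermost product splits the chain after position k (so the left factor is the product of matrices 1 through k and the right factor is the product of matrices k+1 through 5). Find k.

Adjacent pairs: A_1A_2 = 15·30·2 = 900; A_2A_3 = 30·2·25 = 1500; A_3A_4 = 2·25·25 = 1250; A_4A_5 = 25·25·22 = 13750.
Length 3: A_1..A_3: k=1: 0+1500+15·30·25=12750; k=2: 900+0+15·2·25=1650 → min 1650 | A_2..A_4: k=2: 0+1250+30·2·25=2750; k=3: 1500+0+30·25·25=20250 → min 2750 | A_3..A_5: k=3: 0+13750+2·25·22=14850; k=4: 1250+0+2·25·22=2350 → min 2350.
Length 4: A_1..A_4: k=1: 0+2750+15·30·25=14000; k=2: 900+1250+15·2·25=2900; k=3: 1650+0+15·25·25=11025 → min 2900 | A_2..A_5: k=2: 0+2350+30·2·22=3670; k=3: 1500+13750+30·25·22=31750; k=4: 2750+0+30·25·22=19250 → min 3670.
Top-level splits: k=1: (A_1..A_1)·(A_2..A_5) → 0+3670+15·30·22 = 13570; k=2: (A_1..A_2)·(A_3..A_5) → 900+2350+15·2·22 = 3910; k=3: (A_1..A_3)·(A_4..A_5) → 1650+13750+15·25·22 = 23650; k=4: (A_1..A_4)·(A_5..A_5) → 2900+0+15·25·22 = 11150.
Best split is after A_2, i.e. k = 2.

2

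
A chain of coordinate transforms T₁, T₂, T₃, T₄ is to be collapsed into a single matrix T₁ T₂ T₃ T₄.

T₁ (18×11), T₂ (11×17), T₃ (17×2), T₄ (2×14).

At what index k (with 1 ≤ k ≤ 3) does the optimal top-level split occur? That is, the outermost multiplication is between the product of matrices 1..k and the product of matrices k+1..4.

Adjacent pairs: T₁T₂ = 18·11·17 = 3366; T₂T₃ = 11·17·2 = 374; T₃T₄ = 17·2·14 = 476.
Length 3: T₁..T₃: k=1: 0+374+18·11·2=770; k=2: 3366+0+18·17·2=3978 → min 770 | T₂..T₄: k=2: 0+476+11·17·14=3094; k=3: 374+0+11·2·14=682 → min 682.
Top-level splits: k=1: (T₁..T₁)·(T₂..T₄) → 0+682+18·11·14 = 3454; k=2: (T₁..T₂)·(T₃..T₄) → 3366+476+18·17·14 = 8126; k=3: (T₁..T₃)·(T₄..T₄) → 770+0+18·2·14 = 1274.
Best split is after T₃, i.e. k = 3.

3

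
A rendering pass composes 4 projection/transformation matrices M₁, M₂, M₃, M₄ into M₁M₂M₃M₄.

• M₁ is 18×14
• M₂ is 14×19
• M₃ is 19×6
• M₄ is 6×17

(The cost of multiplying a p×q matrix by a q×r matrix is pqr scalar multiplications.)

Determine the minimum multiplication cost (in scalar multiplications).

4944

Adjacent pairs: M₁M₂ = 18·14·19 = 4788; M₂M₃ = 14·19·6 = 1596; M₃M₄ = 19·6·17 = 1938.
Length 3: M₁..M₃: k=1: 0+1596+18·14·6=3108; k=2: 4788+0+18·19·6=6840 → min 3108 | M₂..M₄: k=2: 0+1938+14·19·17=6460; k=3: 1596+0+14·6·17=3024 → min 3024.
Length 4: M₁..M₄: k=1: 0+3024+18·14·17=7308; k=2: 4788+1938+18·19·17=12540; k=3: 3108+0+18·6·17=4944 → min 4944.
Optimal order: ((M₁(M₂M₃))M₄) with cost 4944.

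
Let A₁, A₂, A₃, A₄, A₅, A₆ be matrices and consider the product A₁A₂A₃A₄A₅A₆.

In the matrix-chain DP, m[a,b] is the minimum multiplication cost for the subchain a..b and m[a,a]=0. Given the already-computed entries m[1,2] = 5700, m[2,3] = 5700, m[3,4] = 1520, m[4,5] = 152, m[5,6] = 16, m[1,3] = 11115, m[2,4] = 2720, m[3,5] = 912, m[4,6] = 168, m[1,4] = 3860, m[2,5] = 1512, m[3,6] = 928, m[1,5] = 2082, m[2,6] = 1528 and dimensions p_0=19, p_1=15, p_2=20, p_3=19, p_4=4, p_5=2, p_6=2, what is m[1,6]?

2098

m[1,6] = min over k∈[1,5] of m[1,k]+m[k+1,6]+p_{0}·p_k·p_{6}.
k=1: 0 + 1528 + 19·15·2 = 2098; k=2: 5700 + 928 + 19·20·2 = 7388; k=3: 11115 + 168 + 19·19·2 = 12005; k=4: 3860 + 16 + 19·4·2 = 4028; k=5: 2082 + 0 + 19·2·2 = 2158.
Minimum: 2098 at k=1.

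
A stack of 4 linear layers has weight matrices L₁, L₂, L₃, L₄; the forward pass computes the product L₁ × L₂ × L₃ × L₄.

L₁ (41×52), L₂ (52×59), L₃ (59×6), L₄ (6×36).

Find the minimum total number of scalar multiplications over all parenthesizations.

Adjacent pairs: L₁L₂ = 41·52·59 = 125788; L₂L₃ = 52·59·6 = 18408; L₃L₄ = 59·6·36 = 12744.
Length 3: L₁..L₃: k=1: 0+18408+41·52·6=31200; k=2: 125788+0+41·59·6=140302 → min 31200 | L₂..L₄: k=2: 0+12744+52·59·36=123192; k=3: 18408+0+52·6·36=29640 → min 29640.
Length 4: L₁..L₄: k=1: 0+29640+41·52·36=106392; k=2: 125788+12744+41·59·36=225616; k=3: 31200+0+41·6·36=40056 → min 40056.
Optimal order: ((L₁ × (L₂ × L₃)) × L₄) with cost 40056.

40056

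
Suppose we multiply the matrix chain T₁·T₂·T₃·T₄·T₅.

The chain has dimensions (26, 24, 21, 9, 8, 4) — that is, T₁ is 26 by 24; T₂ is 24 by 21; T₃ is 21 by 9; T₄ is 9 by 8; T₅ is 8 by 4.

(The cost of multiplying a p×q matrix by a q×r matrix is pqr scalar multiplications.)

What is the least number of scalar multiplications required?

Adjacent pairs: T₁T₂ = 26·24·21 = 13104; T₂T₃ = 24·21·9 = 4536; T₃T₄ = 21·9·8 = 1512; T₄T₅ = 9·8·4 = 288.
Length 3: T₁..T₃: k=1: 0+4536+26·24·9=10152; k=2: 13104+0+26·21·9=18018 → min 10152 | T₂..T₄: k=2: 0+1512+24·21·8=5544; k=3: 4536+0+24·9·8=6264 → min 5544 | T₃..T₅: k=3: 0+288+21·9·4=1044; k=4: 1512+0+21·8·4=2184 → min 1044.
Length 4: T₁..T₄: k=1: 0+5544+26·24·8=10536; k=2: 13104+1512+26·21·8=18984; k=3: 10152+0+26·9·8=12024 → min 10536 | T₂..T₅: k=2: 0+1044+24·21·4=3060; k=3: 4536+288+24·9·4=5688; k=4: 5544+0+24·8·4=6312 → min 3060.
Length 5: T₁..T₅: k=1: 0+3060+26·24·4=5556; k=2: 13104+1044+26·21·4=16332; k=3: 10152+288+26·9·4=11376; k=4: 10536+0+26·8·4=11368 → min 5556.
Optimal order: (T₁·(T₂·(T₃·(T₄·T₅)))) with cost 5556.

5556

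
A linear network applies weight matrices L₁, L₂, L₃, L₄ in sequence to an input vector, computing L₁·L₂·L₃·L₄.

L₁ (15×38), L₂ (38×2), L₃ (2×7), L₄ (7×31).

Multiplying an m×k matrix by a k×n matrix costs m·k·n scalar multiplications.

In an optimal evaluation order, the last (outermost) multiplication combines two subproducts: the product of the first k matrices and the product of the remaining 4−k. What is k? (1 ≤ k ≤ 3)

Adjacent pairs: L₁L₂ = 15·38·2 = 1140; L₂L₃ = 38·2·7 = 532; L₃L₄ = 2·7·31 = 434.
Length 3: L₁..L₃: k=1: 0+532+15·38·7=4522; k=2: 1140+0+15·2·7=1350 → min 1350 | L₂..L₄: k=2: 0+434+38·2·31=2790; k=3: 532+0+38·7·31=8778 → min 2790.
Top-level splits: k=1: (L₁..L₁)·(L₂..L₄) → 0+2790+15·38·31 = 20460; k=2: (L₁..L₂)·(L₃..L₄) → 1140+434+15·2·31 = 2504; k=3: (L₁..L₃)·(L₄..L₄) → 1350+0+15·7·31 = 4605.
Best split is after L₂, i.e. k = 2.

2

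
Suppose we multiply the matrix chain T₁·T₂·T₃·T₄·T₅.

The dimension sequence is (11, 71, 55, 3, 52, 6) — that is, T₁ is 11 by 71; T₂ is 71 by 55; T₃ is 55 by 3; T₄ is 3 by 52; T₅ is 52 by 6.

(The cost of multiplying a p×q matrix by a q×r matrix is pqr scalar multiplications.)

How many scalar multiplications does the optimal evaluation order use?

Adjacent pairs: T₁T₂ = 11·71·55 = 42955; T₂T₃ = 71·55·3 = 11715; T₃T₄ = 55·3·52 = 8580; T₄T₅ = 3·52·6 = 936.
Length 3: T₁..T₃: k=1: 0+11715+11·71·3=14058; k=2: 42955+0+11·55·3=44770 → min 14058 | T₂..T₄: k=2: 0+8580+71·55·52=211640; k=3: 11715+0+71·3·52=22791 → min 22791 | T₃..T₅: k=3: 0+936+55·3·6=1926; k=4: 8580+0+55·52·6=25740 → min 1926.
Length 4: T₁..T₄: k=1: 0+22791+11·71·52=63403; k=2: 42955+8580+11·55·52=82995; k=3: 14058+0+11·3·52=15774 → min 15774 | T₂..T₅: k=2: 0+1926+71·55·6=25356; k=3: 11715+936+71·3·6=13929; k=4: 22791+0+71·52·6=44943 → min 13929.
Length 5: T₁..T₅: k=1: 0+13929+11·71·6=18615; k=2: 42955+1926+11·55·6=48511; k=3: 14058+936+11·3·6=15192; k=4: 15774+0+11·52·6=19206 → min 15192.
Optimal order: ((T₁·(T₂·T₃))·(T₄·T₅)) with cost 15192.

15192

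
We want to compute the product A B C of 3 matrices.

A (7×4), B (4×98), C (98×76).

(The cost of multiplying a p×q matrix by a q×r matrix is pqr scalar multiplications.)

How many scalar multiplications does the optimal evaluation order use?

31920

Order (A (B C)): (B C): 4×98 by 98×76 → 4×76, cost 4·98·76 = 29792; (A (B C)): 7×4 by 4×76 → 7×76, cost 7·4·76 = 2128; cumulative 31920. Total 31920.
Order ((A B) C): (A B): 7×4 by 4×98 → 7×98, cost 7·4·98 = 2744; ((A B) C): 7×98 by 98×76 → 7×76, cost 7·98·76 = 52136; cumulative 54880. Total 54880.
Minimum: 31920.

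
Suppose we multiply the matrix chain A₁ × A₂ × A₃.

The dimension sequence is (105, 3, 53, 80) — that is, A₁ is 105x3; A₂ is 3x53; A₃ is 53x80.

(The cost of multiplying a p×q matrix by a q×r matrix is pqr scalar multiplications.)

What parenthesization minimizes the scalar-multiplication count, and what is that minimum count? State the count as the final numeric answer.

(A₁ × (A₂ × A₃)): cost 37920.
((A₁ × A₂) × A₃): cost 461895.
Optimal: (A₁ × (A₂ × A₃)) with cost 37920.

37920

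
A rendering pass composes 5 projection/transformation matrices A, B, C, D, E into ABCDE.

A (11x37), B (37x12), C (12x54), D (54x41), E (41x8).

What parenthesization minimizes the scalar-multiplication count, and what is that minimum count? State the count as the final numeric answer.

28836

Adjacent pairs: AB = 11·37·12 = 4884; BC = 37·12·54 = 23976; CD = 12·54·41 = 26568; DE = 54·41·8 = 17712.
Length 3: A..C: k=1: 0+23976+11·37·54=45954; k=2: 4884+0+11·12·54=12012 → min 12012 | B..D: k=2: 0+26568+37·12·41=44772; k=3: 23976+0+37·54·41=105894 → min 44772 | C..E: k=3: 0+17712+12·54·8=22896; k=4: 26568+0+12·41·8=30504 → min 22896.
Length 4: A..D: k=1: 0+44772+11·37·41=61459; k=2: 4884+26568+11·12·41=36864; k=3: 12012+0+11·54·41=36366 → min 36366 | B..E: k=2: 0+22896+37·12·8=26448; k=3: 23976+17712+37·54·8=57672; k=4: 44772+0+37·41·8=56908 → min 26448.
Length 5: A..E: k=1: 0+26448+11·37·8=29704; k=2: 4884+22896+11·12·8=28836; k=3: 12012+17712+11·54·8=34476; k=4: 36366+0+11·41·8=39974 → min 28836.
Optimal parenthesization: ((AB)(C(DE))) with cost 28836.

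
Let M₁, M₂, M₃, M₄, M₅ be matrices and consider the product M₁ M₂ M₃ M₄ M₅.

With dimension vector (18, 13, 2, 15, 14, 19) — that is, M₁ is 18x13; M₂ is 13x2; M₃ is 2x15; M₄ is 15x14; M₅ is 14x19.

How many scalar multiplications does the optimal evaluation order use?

Adjacent pairs: M₁M₂ = 18·13·2 = 468; M₂M₃ = 13·2·15 = 390; M₃M₄ = 2·15·14 = 420; M₄M₅ = 15·14·19 = 3990.
Length 3: M₁..M₃: k=1: 0+390+18·13·15=3900; k=2: 468+0+18·2·15=1008 → min 1008 | M₂..M₄: k=2: 0+420+13·2·14=784; k=3: 390+0+13·15·14=3120 → min 784 | M₃..M₅: k=3: 0+3990+2·15·19=4560; k=4: 420+0+2·14·19=952 → min 952.
Length 4: M₁..M₄: k=1: 0+784+18·13·14=4060; k=2: 468+420+18·2·14=1392; k=3: 1008+0+18·15·14=4788 → min 1392 | M₂..M₅: k=2: 0+952+13·2·19=1446; k=3: 390+3990+13·15·19=8085; k=4: 784+0+13·14·19=4242 → min 1446.
Length 5: M₁..M₅: k=1: 0+1446+18·13·19=5892; k=2: 468+952+18·2·19=2104; k=3: 1008+3990+18·15·19=10128; k=4: 1392+0+18·14·19=6180 → min 2104.
Optimal order: ((M₁ M₂) ((M₃ M₄) M₅)) with cost 2104.

2104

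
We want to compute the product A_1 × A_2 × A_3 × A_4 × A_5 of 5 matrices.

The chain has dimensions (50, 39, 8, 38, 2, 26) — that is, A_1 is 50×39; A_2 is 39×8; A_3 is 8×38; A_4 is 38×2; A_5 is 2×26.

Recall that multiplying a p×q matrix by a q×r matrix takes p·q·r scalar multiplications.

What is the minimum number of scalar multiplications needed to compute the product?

7732

Adjacent pairs: A_1A_2 = 50·39·8 = 15600; A_2A_3 = 39·8·38 = 11856; A_3A_4 = 8·38·2 = 608; A_4A_5 = 38·2·26 = 1976.
Length 3: A_1..A_3: k=1: 0+11856+50·39·38=85956; k=2: 15600+0+50·8·38=30800 → min 30800 | A_2..A_4: k=2: 0+608+39·8·2=1232; k=3: 11856+0+39·38·2=14820 → min 1232 | A_3..A_5: k=3: 0+1976+8·38·26=9880; k=4: 608+0+8·2·26=1024 → min 1024.
Length 4: A_1..A_4: k=1: 0+1232+50·39·2=5132; k=2: 15600+608+50·8·2=17008; k=3: 30800+0+50·38·2=34600 → min 5132 | A_2..A_5: k=2: 0+1024+39·8·26=9136; k=3: 11856+1976+39·38·26=52364; k=4: 1232+0+39·2·26=3260 → min 3260.
Length 5: A_1..A_5: k=1: 0+3260+50·39·26=53960; k=2: 15600+1024+50·8·26=27024; k=3: 30800+1976+50·38·26=82176; k=4: 5132+0+50·2·26=7732 → min 7732.
Optimal order: ((A_1 × (A_2 × (A_3 × A_4))) × A_5) with cost 7732.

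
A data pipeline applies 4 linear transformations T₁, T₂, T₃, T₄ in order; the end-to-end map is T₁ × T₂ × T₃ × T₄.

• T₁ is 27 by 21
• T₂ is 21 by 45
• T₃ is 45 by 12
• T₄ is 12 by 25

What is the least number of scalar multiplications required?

26244

Adjacent pairs: T₁T₂ = 27·21·45 = 25515; T₂T₃ = 21·45·12 = 11340; T₃T₄ = 45·12·25 = 13500.
Length 3: T₁..T₃: k=1: 0+11340+27·21·12=18144; k=2: 25515+0+27·45·12=40095 → min 18144 | T₂..T₄: k=2: 0+13500+21·45·25=37125; k=3: 11340+0+21·12·25=17640 → min 17640.
Length 4: T₁..T₄: k=1: 0+17640+27·21·25=31815; k=2: 25515+13500+27·45·25=69390; k=3: 18144+0+27·12·25=26244 → min 26244.
Optimal order: ((T₁ × (T₂ × T₃)) × T₄) with cost 26244.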